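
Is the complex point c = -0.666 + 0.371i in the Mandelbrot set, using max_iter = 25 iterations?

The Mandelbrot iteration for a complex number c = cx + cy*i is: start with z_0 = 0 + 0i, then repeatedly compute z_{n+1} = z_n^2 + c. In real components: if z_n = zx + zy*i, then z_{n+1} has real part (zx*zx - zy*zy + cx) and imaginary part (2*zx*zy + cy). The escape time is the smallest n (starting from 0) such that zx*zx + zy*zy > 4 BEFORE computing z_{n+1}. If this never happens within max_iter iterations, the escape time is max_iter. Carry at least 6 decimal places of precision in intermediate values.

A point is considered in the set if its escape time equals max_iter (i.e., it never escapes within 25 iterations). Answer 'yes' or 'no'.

z_0 = 0 + 0i, c = -0.6660 + 0.3710i
Iter 1: z = -0.6660 + 0.3710i, |z|^2 = 0.5812
Iter 2: z = -0.3601 + -0.1232i, |z|^2 = 0.1448
Iter 3: z = -0.5515 + 0.4597i, |z|^2 = 0.5155
Iter 4: z = -0.5732 + -0.1361i, |z|^2 = 0.3470
Iter 5: z = -0.3560 + 0.5270i, |z|^2 = 0.4044
Iter 6: z = -0.8170 + -0.0042i, |z|^2 = 0.6675
Iter 7: z = 0.0014 + 0.3779i, |z|^2 = 0.1428
Iter 8: z = -0.8088 + 0.3721i, |z|^2 = 0.7926
Iter 9: z = -0.1503 + -0.2309i, |z|^2 = 0.0759
Iter 10: z = -0.6967 + 0.4404i, |z|^2 = 0.6793
Iter 11: z = -0.3746 + -0.2427i, |z|^2 = 0.1992
Iter 12: z = -0.5846 + 0.5528i, |z|^2 = 0.6473
Iter 13: z = -0.6298 + -0.2753i, |z|^2 = 0.4725
Iter 14: z = -0.3451 + 0.7178i, |z|^2 = 0.6343
Iter 15: z = -1.0621 + -0.1244i, |z|^2 = 1.1435
Iter 16: z = 0.4466 + 0.6352i, |z|^2 = 0.6030
Iter 17: z = -0.8701 + 0.9384i, |z|^2 = 1.6376
Iter 18: z = -0.7895 + -1.2620i, |z|^2 = 2.2158
Iter 19: z = -1.6353 + 2.3636i, |z|^2 = 8.2607
Escaped at iteration 19

Answer: no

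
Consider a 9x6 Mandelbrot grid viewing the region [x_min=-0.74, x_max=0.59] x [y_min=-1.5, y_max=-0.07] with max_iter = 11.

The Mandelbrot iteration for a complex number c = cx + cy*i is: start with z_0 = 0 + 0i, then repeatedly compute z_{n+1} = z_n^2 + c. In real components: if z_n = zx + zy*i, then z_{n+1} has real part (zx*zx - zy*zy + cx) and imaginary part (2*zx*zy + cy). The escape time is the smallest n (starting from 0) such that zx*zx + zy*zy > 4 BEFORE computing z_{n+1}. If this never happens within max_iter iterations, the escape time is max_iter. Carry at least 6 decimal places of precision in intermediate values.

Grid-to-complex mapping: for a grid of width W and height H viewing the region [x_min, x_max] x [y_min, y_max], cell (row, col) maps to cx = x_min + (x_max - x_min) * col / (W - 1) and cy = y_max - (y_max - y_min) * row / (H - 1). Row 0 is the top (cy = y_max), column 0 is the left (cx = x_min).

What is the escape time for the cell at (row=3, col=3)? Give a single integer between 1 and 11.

z_0 = 0 + 0i, c = -0.2412 + -0.9280i
Iter 1: z = -0.2412 + -0.9280i, |z|^2 = 0.9194
Iter 2: z = -1.0442 + -0.4802i, |z|^2 = 1.3211
Iter 3: z = 0.6185 + 0.0750i, |z|^2 = 0.3882
Iter 4: z = 0.1357 + -0.8353i, |z|^2 = 0.7161
Iter 5: z = -0.9205 + -1.1547i, |z|^2 = 2.1807
Iter 6: z = -0.7273 + 1.1978i, |z|^2 = 1.9638
Iter 7: z = -1.1470 + -2.6705i, |z|^2 = 8.4472
Escaped at iteration 7

Answer: 7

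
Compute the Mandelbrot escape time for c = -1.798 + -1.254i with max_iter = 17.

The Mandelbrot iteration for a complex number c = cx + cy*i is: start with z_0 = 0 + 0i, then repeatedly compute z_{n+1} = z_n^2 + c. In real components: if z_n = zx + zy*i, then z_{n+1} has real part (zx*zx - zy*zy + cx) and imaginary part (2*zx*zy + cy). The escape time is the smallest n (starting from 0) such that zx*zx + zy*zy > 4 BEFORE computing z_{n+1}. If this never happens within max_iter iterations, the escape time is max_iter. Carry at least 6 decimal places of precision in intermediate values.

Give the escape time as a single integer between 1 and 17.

Answer: 1

Derivation:
z_0 = 0 + 0i, c = -1.7980 + -1.2540i
Iter 1: z = -1.7980 + -1.2540i, |z|^2 = 4.8053
Escaped at iteration 1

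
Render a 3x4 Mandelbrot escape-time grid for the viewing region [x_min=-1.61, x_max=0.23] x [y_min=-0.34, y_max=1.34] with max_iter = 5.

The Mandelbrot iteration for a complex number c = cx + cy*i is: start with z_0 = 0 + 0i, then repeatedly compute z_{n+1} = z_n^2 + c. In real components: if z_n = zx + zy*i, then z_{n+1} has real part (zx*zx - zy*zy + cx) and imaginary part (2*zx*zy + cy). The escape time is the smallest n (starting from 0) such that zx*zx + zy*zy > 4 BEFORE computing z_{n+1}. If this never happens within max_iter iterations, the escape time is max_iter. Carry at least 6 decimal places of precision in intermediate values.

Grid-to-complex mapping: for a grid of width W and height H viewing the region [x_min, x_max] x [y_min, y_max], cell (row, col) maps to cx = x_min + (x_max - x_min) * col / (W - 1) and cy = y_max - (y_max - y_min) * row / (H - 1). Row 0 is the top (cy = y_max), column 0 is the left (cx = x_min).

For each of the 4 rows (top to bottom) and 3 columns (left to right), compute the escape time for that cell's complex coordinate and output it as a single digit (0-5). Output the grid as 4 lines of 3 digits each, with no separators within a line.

Answer: 122
345
555
455

Derivation:
(row=0, col=0): c = -1.6100 + 1.3400i → escape time 1
(row=0, col=1): c = -0.6900 + 1.3400i → escape time 2
(row=0, col=2): c = 0.2300 + 1.3400i → escape time 2
(row=1, col=0): c = -1.6100 + 0.7800i → escape time 3
(row=1, col=1): c = -0.6900 + 0.7800i → escape time 4
(row=1, col=2): c = 0.2300 + 0.7800i → escape time 5
(row=2, col=0): c = -1.6100 + 0.2200i → escape time 5
(row=2, col=1): c = -0.6900 + 0.2200i → escape time 5
(row=2, col=2): c = 0.2300 + 0.2200i → escape time 5
(row=3, col=0): c = -1.6100 + -0.3400i → escape time 4
(row=3, col=1): c = -0.6900 + -0.3400i → escape time 5
(row=3, col=2): c = 0.2300 + -0.3400i → escape time 5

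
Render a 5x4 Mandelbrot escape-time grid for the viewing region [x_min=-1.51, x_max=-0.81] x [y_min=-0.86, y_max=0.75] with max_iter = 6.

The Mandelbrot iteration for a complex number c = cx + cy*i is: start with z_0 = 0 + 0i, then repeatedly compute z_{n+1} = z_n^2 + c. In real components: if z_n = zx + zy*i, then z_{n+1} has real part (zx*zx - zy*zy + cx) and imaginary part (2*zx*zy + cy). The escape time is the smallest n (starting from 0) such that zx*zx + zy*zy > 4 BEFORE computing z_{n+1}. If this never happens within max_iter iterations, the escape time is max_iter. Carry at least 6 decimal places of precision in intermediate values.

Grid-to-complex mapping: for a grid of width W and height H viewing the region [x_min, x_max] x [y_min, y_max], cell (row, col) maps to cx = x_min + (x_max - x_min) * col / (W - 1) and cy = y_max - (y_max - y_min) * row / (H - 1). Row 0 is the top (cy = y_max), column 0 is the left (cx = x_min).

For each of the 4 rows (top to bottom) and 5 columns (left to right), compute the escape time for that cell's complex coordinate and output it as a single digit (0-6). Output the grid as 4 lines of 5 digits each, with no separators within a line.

Answer: 33344
56666
56666
33334

Derivation:
(row=0, col=0): c = -1.5100 + 0.7500i → escape time 3
(row=0, col=1): c = -1.3350 + 0.7500i → escape time 3
(row=0, col=2): c = -1.1600 + 0.7500i → escape time 3
(row=0, col=3): c = -0.9850 + 0.7500i → escape time 4
(row=0, col=4): c = -0.8100 + 0.7500i → escape time 4
(row=1, col=0): c = -1.5100 + 0.2133i → escape time 5
(row=1, col=1): c = -1.3350 + 0.2133i → escape time 6
(row=1, col=2): c = -1.1600 + 0.2133i → escape time 6
(row=1, col=3): c = -0.9850 + 0.2133i → escape time 6
(row=1, col=4): c = -0.8100 + 0.2133i → escape time 6
(row=2, col=0): c = -1.5100 + -0.3233i → escape time 5
(row=2, col=1): c = -1.3350 + -0.3233i → escape time 6
(row=2, col=2): c = -1.1600 + -0.3233i → escape time 6
(row=2, col=3): c = -0.9850 + -0.3233i → escape time 6
(row=2, col=4): c = -0.8100 + -0.3233i → escape time 6
(row=3, col=0): c = -1.5100 + -0.8600i → escape time 3
(row=3, col=1): c = -1.3350 + -0.8600i → escape time 3
(row=3, col=2): c = -1.1600 + -0.8600i → escape time 3
(row=3, col=3): c = -0.9850 + -0.8600i → escape time 3
(row=3, col=4): c = -0.8100 + -0.8600i → escape time 4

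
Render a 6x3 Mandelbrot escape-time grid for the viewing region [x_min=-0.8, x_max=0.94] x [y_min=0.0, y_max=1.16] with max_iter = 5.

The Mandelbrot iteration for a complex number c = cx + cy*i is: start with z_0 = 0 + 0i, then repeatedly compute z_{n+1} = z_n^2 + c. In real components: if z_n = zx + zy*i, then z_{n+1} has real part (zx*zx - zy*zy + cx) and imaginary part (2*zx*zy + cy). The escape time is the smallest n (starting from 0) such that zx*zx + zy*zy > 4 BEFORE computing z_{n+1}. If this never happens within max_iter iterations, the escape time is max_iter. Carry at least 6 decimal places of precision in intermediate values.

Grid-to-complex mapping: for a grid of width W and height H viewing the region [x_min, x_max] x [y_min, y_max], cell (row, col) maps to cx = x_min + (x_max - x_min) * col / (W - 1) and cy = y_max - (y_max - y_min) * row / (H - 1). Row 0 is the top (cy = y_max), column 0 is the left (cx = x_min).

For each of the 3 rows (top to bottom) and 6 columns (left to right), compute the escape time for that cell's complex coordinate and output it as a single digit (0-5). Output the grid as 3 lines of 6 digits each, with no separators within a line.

Answer: 334222
555532
555543

Derivation:
(row=0, col=0): c = -0.8000 + 1.1600i → escape time 3
(row=0, col=1): c = -0.4520 + 1.1600i → escape time 3
(row=0, col=2): c = -0.1040 + 1.1600i → escape time 4
(row=0, col=3): c = 0.2440 + 1.1600i → escape time 2
(row=0, col=4): c = 0.5920 + 1.1600i → escape time 2
(row=0, col=5): c = 0.9400 + 1.1600i → escape time 2
(row=1, col=0): c = -0.8000 + 0.5800i → escape time 5
(row=1, col=1): c = -0.4520 + 0.5800i → escape time 5
(row=1, col=2): c = -0.1040 + 0.5800i → escape time 5
(row=1, col=3): c = 0.2440 + 0.5800i → escape time 5
(row=1, col=4): c = 0.5920 + 0.5800i → escape time 3
(row=1, col=5): c = 0.9400 + 0.5800i → escape time 2
(row=2, col=0): c = -0.8000 + 0.0000i → escape time 5
(row=2, col=1): c = -0.4520 + 0.0000i → escape time 5
(row=2, col=2): c = -0.1040 + 0.0000i → escape time 5
(row=2, col=3): c = 0.2440 + 0.0000i → escape time 5
(row=2, col=4): c = 0.5920 + 0.0000i → escape time 4
(row=2, col=5): c = 0.9400 + 0.0000i → escape time 3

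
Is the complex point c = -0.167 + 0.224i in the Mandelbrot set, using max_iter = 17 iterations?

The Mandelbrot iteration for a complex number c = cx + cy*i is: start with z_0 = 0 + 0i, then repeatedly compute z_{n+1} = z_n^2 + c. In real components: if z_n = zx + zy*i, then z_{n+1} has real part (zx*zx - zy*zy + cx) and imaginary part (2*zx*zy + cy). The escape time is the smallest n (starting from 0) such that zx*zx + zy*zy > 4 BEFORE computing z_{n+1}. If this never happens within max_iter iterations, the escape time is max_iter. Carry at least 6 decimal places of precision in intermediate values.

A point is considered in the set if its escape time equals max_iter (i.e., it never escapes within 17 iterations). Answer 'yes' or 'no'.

Answer: yes

Derivation:
z_0 = 0 + 0i, c = -0.1670 + 0.2240i
Iter 1: z = -0.1670 + 0.2240i, |z|^2 = 0.0781
Iter 2: z = -0.1893 + 0.1492i, |z|^2 = 0.0581
Iter 3: z = -0.1534 + 0.1675i, |z|^2 = 0.0516
Iter 4: z = -0.1715 + 0.1726i, |z|^2 = 0.0592
Iter 5: z = -0.1674 + 0.1648i, |z|^2 = 0.0552
Iter 6: z = -0.1661 + 0.1688i, |z|^2 = 0.0561
Iter 7: z = -0.1679 + 0.1679i, |z|^2 = 0.0564
Iter 8: z = -0.1670 + 0.1676i, |z|^2 = 0.0560
Iter 9: z = -0.1672 + 0.1680i, |z|^2 = 0.0562
Iter 10: z = -0.1673 + 0.1678i, |z|^2 = 0.0561
Iter 11: z = -0.1672 + 0.1679i, |z|^2 = 0.0561
Iter 12: z = -0.1672 + 0.1679i, |z|^2 = 0.0561
Iter 13: z = -0.1672 + 0.1679i, |z|^2 = 0.0561
Iter 14: z = -0.1672 + 0.1679i, |z|^2 = 0.0561
Iter 15: z = -0.1672 + 0.1679i, |z|^2 = 0.0561
Iter 16: z = -0.1672 + 0.1679i, |z|^2 = 0.0561
Did not escape in 17 iterations → in set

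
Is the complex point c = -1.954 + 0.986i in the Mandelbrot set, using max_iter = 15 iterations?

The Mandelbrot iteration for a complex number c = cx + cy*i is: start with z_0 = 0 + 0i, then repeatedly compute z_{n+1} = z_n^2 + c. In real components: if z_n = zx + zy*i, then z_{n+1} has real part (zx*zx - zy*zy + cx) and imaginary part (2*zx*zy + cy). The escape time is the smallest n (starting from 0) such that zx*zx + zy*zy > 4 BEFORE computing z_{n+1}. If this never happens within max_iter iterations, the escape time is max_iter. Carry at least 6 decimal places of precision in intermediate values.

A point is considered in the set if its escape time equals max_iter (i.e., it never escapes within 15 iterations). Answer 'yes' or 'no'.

z_0 = 0 + 0i, c = -1.9540 + 0.9860i
Iter 1: z = -1.9540 + 0.9860i, |z|^2 = 4.7903
Escaped at iteration 1

Answer: no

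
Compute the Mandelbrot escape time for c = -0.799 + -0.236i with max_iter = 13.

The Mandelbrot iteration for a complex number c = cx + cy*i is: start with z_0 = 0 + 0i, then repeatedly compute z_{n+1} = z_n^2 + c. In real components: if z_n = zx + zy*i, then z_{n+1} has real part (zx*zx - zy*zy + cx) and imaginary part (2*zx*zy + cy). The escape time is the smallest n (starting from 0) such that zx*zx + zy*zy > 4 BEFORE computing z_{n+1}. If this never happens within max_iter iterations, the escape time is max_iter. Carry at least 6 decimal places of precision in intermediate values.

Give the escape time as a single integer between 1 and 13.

Answer: 12

Derivation:
z_0 = 0 + 0i, c = -0.7990 + -0.2360i
Iter 1: z = -0.7990 + -0.2360i, |z|^2 = 0.6941
Iter 2: z = -0.2163 + 0.1411i, |z|^2 = 0.0667
Iter 3: z = -0.7721 + -0.2971i, |z|^2 = 0.6844
Iter 4: z = -0.2910 + 0.2227i, |z|^2 = 0.1343
Iter 5: z = -0.7639 + -0.3656i, |z|^2 = 0.7172
Iter 6: z = -0.3492 + 0.3226i, |z|^2 = 0.2260
Iter 7: z = -0.7812 + -0.4613i, |z|^2 = 0.8230
Iter 8: z = -0.4016 + 0.4847i, |z|^2 = 0.3962
Iter 9: z = -0.8727 + -0.6253i, |z|^2 = 1.1526
Iter 10: z = -0.4284 + 0.8554i, |z|^2 = 0.9152
Iter 11: z = -1.3472 + -0.9688i, |z|^2 = 2.7535
Iter 12: z = 0.0773 + 2.3744i, |z|^2 = 5.6436
Escaped at iteration 12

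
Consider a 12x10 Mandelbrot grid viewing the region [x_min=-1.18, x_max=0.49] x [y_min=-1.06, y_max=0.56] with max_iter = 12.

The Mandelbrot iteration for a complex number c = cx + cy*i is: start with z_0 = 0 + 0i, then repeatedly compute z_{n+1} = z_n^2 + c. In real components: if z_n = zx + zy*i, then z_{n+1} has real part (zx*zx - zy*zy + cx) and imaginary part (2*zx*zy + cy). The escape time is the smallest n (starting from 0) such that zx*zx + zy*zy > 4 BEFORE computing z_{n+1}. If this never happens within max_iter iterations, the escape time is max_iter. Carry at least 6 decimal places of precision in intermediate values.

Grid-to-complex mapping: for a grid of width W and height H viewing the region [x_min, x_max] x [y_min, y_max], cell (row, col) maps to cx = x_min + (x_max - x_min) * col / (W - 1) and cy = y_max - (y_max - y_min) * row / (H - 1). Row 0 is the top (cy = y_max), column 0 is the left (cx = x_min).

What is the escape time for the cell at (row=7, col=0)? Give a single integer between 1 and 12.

Answer: 3

Derivation:
z_0 = 0 + 0i, c = -1.1800 + -0.7000i
Iter 1: z = -1.1800 + -0.7000i, |z|^2 = 1.8824
Iter 2: z = -0.2776 + 0.9520i, |z|^2 = 0.9834
Iter 3: z = -2.0092 + -1.2286i, |z|^2 = 5.5464
Escaped at iteration 3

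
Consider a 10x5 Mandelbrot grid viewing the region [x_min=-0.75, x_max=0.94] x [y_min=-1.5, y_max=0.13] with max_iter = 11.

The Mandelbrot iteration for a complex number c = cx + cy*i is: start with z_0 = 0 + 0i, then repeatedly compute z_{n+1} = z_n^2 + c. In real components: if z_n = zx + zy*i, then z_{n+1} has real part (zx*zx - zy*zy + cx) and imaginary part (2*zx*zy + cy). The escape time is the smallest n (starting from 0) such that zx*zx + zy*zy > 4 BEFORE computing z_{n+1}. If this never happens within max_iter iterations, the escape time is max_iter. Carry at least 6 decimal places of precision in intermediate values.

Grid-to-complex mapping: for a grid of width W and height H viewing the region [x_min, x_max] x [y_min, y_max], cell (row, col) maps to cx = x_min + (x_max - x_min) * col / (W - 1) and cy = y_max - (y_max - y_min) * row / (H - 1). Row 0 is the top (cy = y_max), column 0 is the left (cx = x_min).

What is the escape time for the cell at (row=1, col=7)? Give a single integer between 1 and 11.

z_0 = 0 + 0i, c = 0.5644 + -0.2775i
Iter 1: z = 0.5644 + -0.2775i, |z|^2 = 0.3956
Iter 2: z = 0.8060 + -0.5908i, |z|^2 = 0.9987
Iter 3: z = 0.8651 + -1.2299i, |z|^2 = 2.2610
Iter 4: z = -0.1997 + -2.4055i, |z|^2 = 5.8262
Escaped at iteration 4

Answer: 4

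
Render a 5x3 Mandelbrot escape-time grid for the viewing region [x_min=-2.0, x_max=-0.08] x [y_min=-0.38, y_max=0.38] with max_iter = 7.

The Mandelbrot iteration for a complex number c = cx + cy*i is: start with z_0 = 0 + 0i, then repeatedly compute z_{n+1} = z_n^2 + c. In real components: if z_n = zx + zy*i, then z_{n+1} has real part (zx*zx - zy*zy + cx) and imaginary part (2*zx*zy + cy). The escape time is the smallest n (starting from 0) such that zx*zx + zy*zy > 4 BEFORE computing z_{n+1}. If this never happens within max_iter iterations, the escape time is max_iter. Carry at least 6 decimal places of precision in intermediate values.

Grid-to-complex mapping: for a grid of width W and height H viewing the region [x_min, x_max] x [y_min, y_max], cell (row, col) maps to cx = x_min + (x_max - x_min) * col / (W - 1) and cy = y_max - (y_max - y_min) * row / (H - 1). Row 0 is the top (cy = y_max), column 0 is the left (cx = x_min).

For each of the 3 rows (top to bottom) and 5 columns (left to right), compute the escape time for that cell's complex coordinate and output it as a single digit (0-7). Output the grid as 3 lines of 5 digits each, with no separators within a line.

(row=0, col=0): c = -2.0000 + 0.3800i → escape time 1
(row=0, col=1): c = -1.5200 + 0.3800i → escape time 4
(row=0, col=2): c = -1.0400 + 0.3800i → escape time 7
(row=0, col=3): c = -0.5600 + 0.3800i → escape time 7
(row=0, col=4): c = -0.0800 + 0.3800i → escape time 7
(row=1, col=0): c = -2.0000 + 0.0000i → escape time 7
(row=1, col=1): c = -1.5200 + 0.0000i → escape time 7
(row=1, col=2): c = -1.0400 + 0.0000i → escape time 7
(row=1, col=3): c = -0.5600 + 0.0000i → escape time 7
(row=1, col=4): c = -0.0800 + 0.0000i → escape time 7
(row=2, col=0): c = -2.0000 + -0.3800i → escape time 1
(row=2, col=1): c = -1.5200 + -0.3800i → escape time 4
(row=2, col=2): c = -1.0400 + -0.3800i → escape time 7
(row=2, col=3): c = -0.5600 + -0.3800i → escape time 7
(row=2, col=4): c = -0.0800 + -0.3800i → escape time 7

Answer: 14777
77777
14777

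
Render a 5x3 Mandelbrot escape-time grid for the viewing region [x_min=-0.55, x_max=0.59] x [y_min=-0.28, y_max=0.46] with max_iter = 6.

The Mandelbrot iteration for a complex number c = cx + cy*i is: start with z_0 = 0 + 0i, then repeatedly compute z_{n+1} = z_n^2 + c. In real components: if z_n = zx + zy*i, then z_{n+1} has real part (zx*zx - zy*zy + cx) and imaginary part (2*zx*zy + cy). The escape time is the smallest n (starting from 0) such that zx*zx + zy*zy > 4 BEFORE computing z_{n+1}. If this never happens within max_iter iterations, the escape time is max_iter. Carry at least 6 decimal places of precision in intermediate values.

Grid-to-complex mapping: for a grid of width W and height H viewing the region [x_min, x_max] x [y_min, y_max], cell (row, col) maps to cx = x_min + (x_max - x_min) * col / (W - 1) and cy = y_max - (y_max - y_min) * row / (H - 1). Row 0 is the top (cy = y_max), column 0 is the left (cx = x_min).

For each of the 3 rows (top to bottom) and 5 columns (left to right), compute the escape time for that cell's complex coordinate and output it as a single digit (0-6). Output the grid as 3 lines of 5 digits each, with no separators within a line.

(row=0, col=0): c = -0.5500 + 0.4600i → escape time 6
(row=0, col=1): c = -0.2650 + 0.4600i → escape time 6
(row=0, col=2): c = 0.0200 + 0.4600i → escape time 6
(row=0, col=3): c = 0.3050 + 0.4600i → escape time 6
(row=0, col=4): c = 0.5900 + 0.4600i → escape time 4
(row=1, col=0): c = -0.5500 + 0.0900i → escape time 6
(row=1, col=1): c = -0.2650 + 0.0900i → escape time 6
(row=1, col=2): c = 0.0200 + 0.0900i → escape time 6
(row=1, col=3): c = 0.3050 + 0.0900i → escape time 6
(row=1, col=4): c = 0.5900 + 0.0900i → escape time 4
(row=2, col=0): c = -0.5500 + -0.2800i → escape time 6
(row=2, col=1): c = -0.2650 + -0.2800i → escape time 6
(row=2, col=2): c = 0.0200 + -0.2800i → escape time 6
(row=2, col=3): c = 0.3050 + -0.2800i → escape time 6
(row=2, col=4): c = 0.5900 + -0.2800i → escape time 4

Answer: 66664
66664
66664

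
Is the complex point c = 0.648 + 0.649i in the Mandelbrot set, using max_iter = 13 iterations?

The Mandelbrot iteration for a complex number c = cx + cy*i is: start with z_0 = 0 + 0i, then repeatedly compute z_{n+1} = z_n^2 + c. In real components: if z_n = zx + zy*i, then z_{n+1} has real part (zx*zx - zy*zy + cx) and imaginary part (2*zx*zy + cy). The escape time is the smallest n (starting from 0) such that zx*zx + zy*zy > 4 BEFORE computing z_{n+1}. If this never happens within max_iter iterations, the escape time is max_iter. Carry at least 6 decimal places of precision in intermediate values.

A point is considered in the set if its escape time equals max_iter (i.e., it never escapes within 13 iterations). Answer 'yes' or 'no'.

z_0 = 0 + 0i, c = 0.6480 + 0.6490i
Iter 1: z = 0.6480 + 0.6490i, |z|^2 = 0.8411
Iter 2: z = 0.6467 + 1.4901i, |z|^2 = 2.6386
Iter 3: z = -1.1542 + 2.5763i, |z|^2 = 7.9695
Escaped at iteration 3

Answer: no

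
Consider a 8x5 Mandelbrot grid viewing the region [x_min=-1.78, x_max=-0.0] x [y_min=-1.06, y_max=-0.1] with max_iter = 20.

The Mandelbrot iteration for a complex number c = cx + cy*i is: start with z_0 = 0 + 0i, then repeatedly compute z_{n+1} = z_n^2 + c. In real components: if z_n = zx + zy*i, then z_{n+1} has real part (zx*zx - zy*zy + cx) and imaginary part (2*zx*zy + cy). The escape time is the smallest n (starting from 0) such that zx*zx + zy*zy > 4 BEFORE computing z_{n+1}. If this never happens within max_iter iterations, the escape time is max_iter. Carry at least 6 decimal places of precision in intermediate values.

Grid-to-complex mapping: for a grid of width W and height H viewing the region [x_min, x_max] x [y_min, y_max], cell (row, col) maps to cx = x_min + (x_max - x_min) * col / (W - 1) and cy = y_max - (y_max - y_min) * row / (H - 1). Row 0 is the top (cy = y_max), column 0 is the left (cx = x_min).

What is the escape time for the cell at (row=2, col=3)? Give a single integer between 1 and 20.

Answer: 5

Derivation:
z_0 = 0 + 0i, c = -1.0171 + -0.5800i
Iter 1: z = -1.0171 + -0.5800i, |z|^2 = 1.3710
Iter 2: z = -0.3190 + 0.5999i, |z|^2 = 0.4616
Iter 3: z = -1.2753 + -0.9627i, |z|^2 = 2.5531
Iter 4: z = -0.3176 + 1.8754i, |z|^2 = 3.6178
Iter 5: z = -4.4332 + -1.7712i, |z|^2 = 22.7908
Escaped at iteration 5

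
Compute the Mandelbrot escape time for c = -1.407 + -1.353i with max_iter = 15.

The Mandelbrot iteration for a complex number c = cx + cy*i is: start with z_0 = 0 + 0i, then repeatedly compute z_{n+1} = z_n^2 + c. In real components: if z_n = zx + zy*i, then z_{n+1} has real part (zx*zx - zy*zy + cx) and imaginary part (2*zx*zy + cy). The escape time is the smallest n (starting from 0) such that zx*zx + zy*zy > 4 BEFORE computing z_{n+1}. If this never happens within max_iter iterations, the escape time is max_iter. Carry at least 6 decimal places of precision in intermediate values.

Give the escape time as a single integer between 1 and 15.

Answer: 2

Derivation:
z_0 = 0 + 0i, c = -1.4070 + -1.3530i
Iter 1: z = -1.4070 + -1.3530i, |z|^2 = 3.8103
Iter 2: z = -1.2580 + 2.4543i, |z|^2 = 7.6063
Escaped at iteration 2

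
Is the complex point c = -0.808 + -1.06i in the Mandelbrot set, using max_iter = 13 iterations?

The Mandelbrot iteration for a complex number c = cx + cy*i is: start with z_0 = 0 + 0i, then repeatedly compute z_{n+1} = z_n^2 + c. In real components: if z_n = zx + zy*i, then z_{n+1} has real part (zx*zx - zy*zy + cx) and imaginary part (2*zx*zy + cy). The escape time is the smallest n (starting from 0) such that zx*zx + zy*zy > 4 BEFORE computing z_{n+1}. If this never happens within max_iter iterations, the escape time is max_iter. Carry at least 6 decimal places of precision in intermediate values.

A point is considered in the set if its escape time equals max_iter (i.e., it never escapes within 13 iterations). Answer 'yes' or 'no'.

Answer: no

Derivation:
z_0 = 0 + 0i, c = -0.8080 + -1.0600i
Iter 1: z = -0.8080 + -1.0600i, |z|^2 = 1.7765
Iter 2: z = -1.2787 + 0.6530i, |z|^2 = 2.0615
Iter 3: z = 0.4008 + -2.7299i, |z|^2 = 7.6131
Escaped at iteration 3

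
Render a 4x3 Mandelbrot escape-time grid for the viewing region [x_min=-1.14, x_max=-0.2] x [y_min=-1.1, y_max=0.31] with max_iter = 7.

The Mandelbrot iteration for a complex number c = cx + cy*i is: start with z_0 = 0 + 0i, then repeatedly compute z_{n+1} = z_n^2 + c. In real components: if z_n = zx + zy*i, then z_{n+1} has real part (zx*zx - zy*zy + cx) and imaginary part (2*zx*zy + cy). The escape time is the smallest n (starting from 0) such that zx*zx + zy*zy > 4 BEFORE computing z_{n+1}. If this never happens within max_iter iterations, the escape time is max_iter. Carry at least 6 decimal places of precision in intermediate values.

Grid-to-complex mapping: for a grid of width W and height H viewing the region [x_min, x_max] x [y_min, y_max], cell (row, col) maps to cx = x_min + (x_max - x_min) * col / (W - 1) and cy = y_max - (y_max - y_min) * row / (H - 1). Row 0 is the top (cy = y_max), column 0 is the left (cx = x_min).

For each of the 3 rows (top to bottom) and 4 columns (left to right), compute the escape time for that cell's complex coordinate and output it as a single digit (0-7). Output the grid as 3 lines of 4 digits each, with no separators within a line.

Answer: 7777
7777
3337

Derivation:
(row=0, col=0): c = -1.1400 + 0.3100i → escape time 7
(row=0, col=1): c = -0.8267 + 0.3100i → escape time 7
(row=0, col=2): c = -0.5133 + 0.3100i → escape time 7
(row=0, col=3): c = -0.2000 + 0.3100i → escape time 7
(row=1, col=0): c = -1.1400 + -0.3950i → escape time 7
(row=1, col=1): c = -0.8267 + -0.3950i → escape time 7
(row=1, col=2): c = -0.5133 + -0.3950i → escape time 7
(row=1, col=3): c = -0.2000 + -0.3950i → escape time 7
(row=2, col=0): c = -1.1400 + -1.1000i → escape time 3
(row=2, col=1): c = -0.8267 + -1.1000i → escape time 3
(row=2, col=2): c = -0.5133 + -1.1000i → escape time 3
(row=2, col=3): c = -0.2000 + -1.1000i → escape time 7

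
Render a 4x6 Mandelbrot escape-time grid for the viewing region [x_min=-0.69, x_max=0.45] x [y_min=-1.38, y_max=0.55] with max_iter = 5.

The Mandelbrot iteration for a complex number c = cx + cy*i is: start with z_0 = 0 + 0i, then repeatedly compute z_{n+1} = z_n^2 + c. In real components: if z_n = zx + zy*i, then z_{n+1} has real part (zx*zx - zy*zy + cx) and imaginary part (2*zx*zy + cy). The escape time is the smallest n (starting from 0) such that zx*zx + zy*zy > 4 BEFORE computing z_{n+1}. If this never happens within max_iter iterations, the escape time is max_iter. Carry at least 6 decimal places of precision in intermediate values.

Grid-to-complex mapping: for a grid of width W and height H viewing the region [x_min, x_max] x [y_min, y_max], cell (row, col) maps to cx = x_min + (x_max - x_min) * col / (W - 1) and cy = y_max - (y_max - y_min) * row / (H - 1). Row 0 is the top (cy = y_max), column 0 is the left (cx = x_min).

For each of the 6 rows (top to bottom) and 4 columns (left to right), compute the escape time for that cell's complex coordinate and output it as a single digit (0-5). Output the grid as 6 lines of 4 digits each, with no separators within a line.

(row=0, col=0): c = -0.6900 + 0.5500i → escape time 5
(row=0, col=1): c = -0.3100 + 0.5500i → escape time 5
(row=0, col=2): c = 0.0700 + 0.5500i → escape time 5
(row=0, col=3): c = 0.4500 + 0.5500i → escape time 5
(row=1, col=0): c = -0.6900 + 0.1640i → escape time 5
(row=1, col=1): c = -0.3100 + 0.1640i → escape time 5
(row=1, col=2): c = 0.0700 + 0.1640i → escape time 5
(row=1, col=3): c = 0.4500 + 0.1640i → escape time 5
(row=2, col=0): c = -0.6900 + -0.2220i → escape time 5
(row=2, col=1): c = -0.3100 + -0.2220i → escape time 5
(row=2, col=2): c = 0.0700 + -0.2220i → escape time 5
(row=2, col=3): c = 0.4500 + -0.2220i → escape time 5
(row=3, col=0): c = -0.6900 + -0.6080i → escape time 5
(row=3, col=1): c = -0.3100 + -0.6080i → escape time 5
(row=3, col=2): c = 0.0700 + -0.6080i → escape time 5
(row=3, col=3): c = 0.4500 + -0.6080i → escape time 5
(row=4, col=0): c = -0.6900 + -0.9940i → escape time 4
(row=4, col=1): c = -0.3100 + -0.9940i → escape time 5
(row=4, col=2): c = 0.0700 + -0.9940i → escape time 4
(row=4, col=3): c = 0.4500 + -0.9940i → escape time 3
(row=5, col=0): c = -0.6900 + -1.3800i → escape time 2
(row=5, col=1): c = -0.3100 + -1.3800i → escape time 2
(row=5, col=2): c = 0.0700 + -1.3800i → escape time 2
(row=5, col=3): c = 0.4500 + -1.3800i → escape time 2

Answer: 5555
5555
5555
5555
4543
2222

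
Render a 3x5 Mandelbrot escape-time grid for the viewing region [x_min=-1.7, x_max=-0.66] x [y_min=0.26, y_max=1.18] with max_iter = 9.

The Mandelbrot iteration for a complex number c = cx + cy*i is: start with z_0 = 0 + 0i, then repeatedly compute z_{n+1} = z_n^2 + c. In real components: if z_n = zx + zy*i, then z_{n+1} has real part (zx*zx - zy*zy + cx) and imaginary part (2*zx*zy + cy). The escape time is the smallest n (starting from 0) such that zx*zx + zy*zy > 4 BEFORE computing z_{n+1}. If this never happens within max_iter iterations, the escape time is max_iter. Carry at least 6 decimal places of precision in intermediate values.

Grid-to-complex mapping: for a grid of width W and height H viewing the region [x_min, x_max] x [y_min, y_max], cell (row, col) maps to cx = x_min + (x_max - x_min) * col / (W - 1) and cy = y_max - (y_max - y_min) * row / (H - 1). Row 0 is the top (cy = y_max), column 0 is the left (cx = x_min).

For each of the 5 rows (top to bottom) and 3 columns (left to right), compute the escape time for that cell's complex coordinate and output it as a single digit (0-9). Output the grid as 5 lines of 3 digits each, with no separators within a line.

(row=0, col=0): c = -1.7000 + 1.1800i → escape time 1
(row=0, col=1): c = -1.1800 + 1.1800i → escape time 3
(row=0, col=2): c = -0.6600 + 1.1800i → escape time 3
(row=1, col=0): c = -1.7000 + 0.9500i → escape time 2
(row=1, col=1): c = -1.1800 + 0.9500i → escape time 3
(row=1, col=2): c = -0.6600 + 0.9500i → escape time 4
(row=2, col=0): c = -1.7000 + 0.7200i → escape time 3
(row=2, col=1): c = -1.1800 + 0.7200i → escape time 3
(row=2, col=2): c = -0.6600 + 0.7200i → escape time 5
(row=3, col=0): c = -1.7000 + 0.4900i → escape time 3
(row=3, col=1): c = -1.1800 + 0.4900i → escape time 5
(row=3, col=2): c = -0.6600 + 0.4900i → escape time 9
(row=4, col=0): c = -1.7000 + 0.2600i → escape time 4
(row=4, col=1): c = -1.1800 + 0.2600i → escape time 9
(row=4, col=2): c = -0.6600 + 0.2600i → escape time 9

Answer: 133
234
335
359
499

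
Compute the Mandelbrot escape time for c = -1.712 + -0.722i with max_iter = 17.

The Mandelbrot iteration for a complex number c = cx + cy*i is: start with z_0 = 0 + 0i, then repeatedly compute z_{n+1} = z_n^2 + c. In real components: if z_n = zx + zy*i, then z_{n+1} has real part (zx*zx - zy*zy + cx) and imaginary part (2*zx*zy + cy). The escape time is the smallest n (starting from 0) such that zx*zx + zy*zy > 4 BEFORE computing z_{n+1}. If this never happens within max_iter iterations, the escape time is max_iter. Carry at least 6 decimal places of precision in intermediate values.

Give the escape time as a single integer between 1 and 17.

Answer: 3

Derivation:
z_0 = 0 + 0i, c = -1.7120 + -0.7220i
Iter 1: z = -1.7120 + -0.7220i, |z|^2 = 3.4522
Iter 2: z = 0.6977 + 1.7501i, |z|^2 = 3.5497
Iter 3: z = -4.2882 + 1.7200i, |z|^2 = 21.3472
Escaped at iteration 3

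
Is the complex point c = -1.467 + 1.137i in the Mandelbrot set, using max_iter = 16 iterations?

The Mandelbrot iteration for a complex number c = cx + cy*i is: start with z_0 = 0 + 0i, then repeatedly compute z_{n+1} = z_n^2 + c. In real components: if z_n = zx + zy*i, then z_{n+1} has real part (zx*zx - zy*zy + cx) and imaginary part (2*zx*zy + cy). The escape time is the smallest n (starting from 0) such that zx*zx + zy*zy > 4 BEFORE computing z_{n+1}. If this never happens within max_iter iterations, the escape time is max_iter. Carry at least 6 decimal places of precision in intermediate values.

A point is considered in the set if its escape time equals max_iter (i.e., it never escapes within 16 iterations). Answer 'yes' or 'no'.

Answer: no

Derivation:
z_0 = 0 + 0i, c = -1.4670 + 1.1370i
Iter 1: z = -1.4670 + 1.1370i, |z|^2 = 3.4449
Iter 2: z = -0.6077 + -2.1990i, |z|^2 = 5.2047
Escaped at iteration 2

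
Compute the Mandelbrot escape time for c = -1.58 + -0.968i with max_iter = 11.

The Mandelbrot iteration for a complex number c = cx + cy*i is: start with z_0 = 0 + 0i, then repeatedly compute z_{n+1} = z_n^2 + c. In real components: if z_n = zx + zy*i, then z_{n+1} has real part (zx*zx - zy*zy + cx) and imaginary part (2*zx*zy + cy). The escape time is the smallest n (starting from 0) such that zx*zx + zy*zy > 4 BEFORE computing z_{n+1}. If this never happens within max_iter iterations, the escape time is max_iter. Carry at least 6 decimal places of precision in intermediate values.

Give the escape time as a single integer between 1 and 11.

Answer: 2

Derivation:
z_0 = 0 + 0i, c = -1.5800 + -0.9680i
Iter 1: z = -1.5800 + -0.9680i, |z|^2 = 3.4334
Iter 2: z = -0.0206 + 2.0909i, |z|^2 = 4.3722
Escaped at iteration 2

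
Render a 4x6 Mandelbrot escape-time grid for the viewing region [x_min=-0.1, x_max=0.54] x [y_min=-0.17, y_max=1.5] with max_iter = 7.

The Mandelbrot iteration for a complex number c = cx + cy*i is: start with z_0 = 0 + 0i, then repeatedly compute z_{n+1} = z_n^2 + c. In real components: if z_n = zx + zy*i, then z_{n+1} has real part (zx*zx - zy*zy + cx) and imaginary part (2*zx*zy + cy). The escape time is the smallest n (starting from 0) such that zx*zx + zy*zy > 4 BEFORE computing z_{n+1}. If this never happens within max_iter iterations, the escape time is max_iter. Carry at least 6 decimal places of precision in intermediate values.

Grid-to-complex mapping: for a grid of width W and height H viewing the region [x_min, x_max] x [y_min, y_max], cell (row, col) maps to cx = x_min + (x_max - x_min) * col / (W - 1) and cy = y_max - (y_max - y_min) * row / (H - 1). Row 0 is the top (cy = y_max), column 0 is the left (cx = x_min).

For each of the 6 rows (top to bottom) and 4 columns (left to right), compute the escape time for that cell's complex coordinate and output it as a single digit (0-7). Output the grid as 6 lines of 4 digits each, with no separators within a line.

(row=0, col=0): c = -0.1000 + 1.5000i → escape time 2
(row=0, col=1): c = 0.1133 + 1.5000i → escape time 2
(row=0, col=2): c = 0.3267 + 1.5000i → escape time 2
(row=0, col=3): c = 0.5400 + 1.5000i → escape time 2
(row=1, col=0): c = -0.1000 + 1.1660i → escape time 4
(row=1, col=1): c = 0.1133 + 1.1660i → escape time 3
(row=1, col=2): c = 0.3267 + 1.1660i → escape time 2
(row=1, col=3): c = 0.5400 + 1.1660i → escape time 2
(row=2, col=0): c = -0.1000 + 0.8320i → escape time 7
(row=2, col=1): c = 0.1133 + 0.8320i → escape time 5
(row=2, col=2): c = 0.3267 + 0.8320i → escape time 4
(row=2, col=3): c = 0.5400 + 0.8320i → escape time 3
(row=3, col=0): c = -0.1000 + 0.4980i → escape time 7
(row=3, col=1): c = 0.1133 + 0.4980i → escape time 7
(row=3, col=2): c = 0.3267 + 0.4980i → escape time 7
(row=3, col=3): c = 0.5400 + 0.4980i → escape time 4
(row=4, col=0): c = -0.1000 + 0.1640i → escape time 7
(row=4, col=1): c = 0.1133 + 0.1640i → escape time 7
(row=4, col=2): c = 0.3267 + 0.1640i → escape time 7
(row=4, col=3): c = 0.5400 + 0.1640i → escape time 4
(row=5, col=0): c = -0.1000 + -0.1700i → escape time 7
(row=5, col=1): c = 0.1133 + -0.1700i → escape time 7
(row=5, col=2): c = 0.3267 + -0.1700i → escape time 7
(row=5, col=3): c = 0.5400 + -0.1700i → escape time 4

Answer: 2222
4322
7543
7774
7774
7774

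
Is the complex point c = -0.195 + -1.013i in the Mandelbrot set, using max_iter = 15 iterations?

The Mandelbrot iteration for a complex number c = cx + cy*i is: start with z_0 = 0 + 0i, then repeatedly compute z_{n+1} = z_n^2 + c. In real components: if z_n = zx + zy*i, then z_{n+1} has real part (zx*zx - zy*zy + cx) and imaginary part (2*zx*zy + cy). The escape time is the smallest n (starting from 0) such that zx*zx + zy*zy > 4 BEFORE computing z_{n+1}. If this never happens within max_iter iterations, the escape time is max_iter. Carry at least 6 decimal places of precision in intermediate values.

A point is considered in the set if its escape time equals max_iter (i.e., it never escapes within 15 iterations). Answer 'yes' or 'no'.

z_0 = 0 + 0i, c = -0.1950 + -1.0130i
Iter 1: z = -0.1950 + -1.0130i, |z|^2 = 1.0642
Iter 2: z = -1.1831 + -0.6179i, |z|^2 = 1.7817
Iter 3: z = 0.8230 + 0.4492i, |z|^2 = 0.8791
Iter 4: z = 0.2805 + -0.2736i, |z|^2 = 0.1536
Iter 5: z = -0.1912 + -1.1665i, |z|^2 = 1.3973
Iter 6: z = -1.5192 + -0.5670i, |z|^2 = 2.6295
Iter 7: z = 1.7916 + 0.7098i, |z|^2 = 3.7135
Iter 8: z = 2.5109 + 1.5303i, |z|^2 = 8.6465
Escaped at iteration 8

Answer: no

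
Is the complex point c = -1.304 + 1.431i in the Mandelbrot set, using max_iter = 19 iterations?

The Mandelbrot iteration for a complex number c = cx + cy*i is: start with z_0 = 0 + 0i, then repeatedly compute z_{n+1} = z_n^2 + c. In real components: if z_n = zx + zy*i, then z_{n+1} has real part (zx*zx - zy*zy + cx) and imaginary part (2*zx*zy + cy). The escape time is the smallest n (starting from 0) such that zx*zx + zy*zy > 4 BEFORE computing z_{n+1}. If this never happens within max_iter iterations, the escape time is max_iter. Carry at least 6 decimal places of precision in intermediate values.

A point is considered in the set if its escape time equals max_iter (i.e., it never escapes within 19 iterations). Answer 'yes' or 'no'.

z_0 = 0 + 0i, c = -1.3040 + 1.4310i
Iter 1: z = -1.3040 + 1.4310i, |z|^2 = 3.7482
Iter 2: z = -1.6513 + -2.3010i, |z|^2 = 8.0218
Escaped at iteration 2

Answer: no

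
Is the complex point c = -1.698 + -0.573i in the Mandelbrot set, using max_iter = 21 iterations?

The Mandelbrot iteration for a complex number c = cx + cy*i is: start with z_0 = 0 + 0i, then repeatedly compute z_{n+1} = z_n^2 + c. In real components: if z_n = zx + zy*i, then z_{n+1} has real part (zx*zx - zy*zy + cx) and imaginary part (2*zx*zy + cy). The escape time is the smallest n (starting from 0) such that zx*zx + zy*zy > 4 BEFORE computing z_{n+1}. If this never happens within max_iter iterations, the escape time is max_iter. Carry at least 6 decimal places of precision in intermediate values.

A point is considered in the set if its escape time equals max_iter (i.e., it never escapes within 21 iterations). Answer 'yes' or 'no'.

z_0 = 0 + 0i, c = -1.6980 + -0.5730i
Iter 1: z = -1.6980 + -0.5730i, |z|^2 = 3.2115
Iter 2: z = 0.8569 + 1.3729i, |z|^2 = 2.6191
Iter 3: z = -2.8486 + 1.7798i, |z|^2 = 11.2825
Escaped at iteration 3

Answer: no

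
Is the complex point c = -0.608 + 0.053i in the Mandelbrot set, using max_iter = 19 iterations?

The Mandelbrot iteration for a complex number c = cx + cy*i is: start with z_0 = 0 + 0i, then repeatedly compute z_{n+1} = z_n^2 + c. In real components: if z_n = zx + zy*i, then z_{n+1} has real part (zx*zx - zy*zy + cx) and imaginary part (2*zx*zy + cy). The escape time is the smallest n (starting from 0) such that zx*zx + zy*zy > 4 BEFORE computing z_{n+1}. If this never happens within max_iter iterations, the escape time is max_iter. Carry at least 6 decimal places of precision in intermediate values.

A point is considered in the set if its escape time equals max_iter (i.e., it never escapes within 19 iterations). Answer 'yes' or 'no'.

Answer: yes

Derivation:
z_0 = 0 + 0i, c = -0.6080 + 0.0530i
Iter 1: z = -0.6080 + 0.0530i, |z|^2 = 0.3725
Iter 2: z = -0.2411 + -0.0114i, |z|^2 = 0.0583
Iter 3: z = -0.5500 + 0.0585i, |z|^2 = 0.3059
Iter 4: z = -0.3089 + -0.0114i, |z|^2 = 0.0956
Iter 5: z = -0.5127 + 0.0600i, |z|^2 = 0.2664
Iter 6: z = -0.3488 + -0.0085i, |z|^2 = 0.1217
Iter 7: z = -0.4864 + 0.0590i, |z|^2 = 0.2401
Iter 8: z = -0.3749 + -0.0044i, |z|^2 = 0.1405
Iter 9: z = -0.4675 + 0.0563i, |z|^2 = 0.2217
Iter 10: z = -0.3926 + 0.0004i, |z|^2 = 0.1541
Iter 11: z = -0.4539 + 0.0527i, |z|^2 = 0.2088
Iter 12: z = -0.4048 + 0.0052i, |z|^2 = 0.1639
Iter 13: z = -0.4442 + 0.0488i, |z|^2 = 0.1997
Iter 14: z = -0.4131 + 0.0096i, |z|^2 = 0.1707
Iter 15: z = -0.4374 + 0.0450i, |z|^2 = 0.1934
Iter 16: z = -0.4187 + 0.0136i, |z|^2 = 0.1755
Iter 17: z = -0.4329 + 0.0416i, |z|^2 = 0.1891
Iter 18: z = -0.4223 + 0.0170i, |z|^2 = 0.1786
Did not escape in 19 iterations → in set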